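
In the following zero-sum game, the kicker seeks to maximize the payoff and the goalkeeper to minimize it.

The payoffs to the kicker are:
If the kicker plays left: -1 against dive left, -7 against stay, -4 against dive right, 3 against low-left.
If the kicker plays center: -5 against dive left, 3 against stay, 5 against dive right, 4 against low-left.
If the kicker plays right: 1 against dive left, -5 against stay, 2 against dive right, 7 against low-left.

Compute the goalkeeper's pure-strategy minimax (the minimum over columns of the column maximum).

1

The worst case (largest entry) in each column is dive left: 1, stay: 3, dive right: 5, low-left: 7.
The best (smallest) of these is 1.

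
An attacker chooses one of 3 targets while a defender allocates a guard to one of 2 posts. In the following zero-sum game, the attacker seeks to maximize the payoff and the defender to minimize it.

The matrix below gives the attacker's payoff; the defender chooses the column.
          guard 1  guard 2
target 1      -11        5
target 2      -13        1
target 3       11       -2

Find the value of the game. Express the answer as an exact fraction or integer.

Row target 2 is strictly dominated by row target 1, so the attacker never plays it.
The remaining 2×2 game on (target 1, target 3) × (guard 1, guard 2) has no saddle point. Let the attacker play target 1 with probability p; indifference gives −11p + 11(1−p) = 5p − 2(1−p), so p = 13/29.
Similarly the defender's optimal q on guard 1 is 7/29, and the value is -11·(7/29) + (5)·(22/29) = 33/29.

33/29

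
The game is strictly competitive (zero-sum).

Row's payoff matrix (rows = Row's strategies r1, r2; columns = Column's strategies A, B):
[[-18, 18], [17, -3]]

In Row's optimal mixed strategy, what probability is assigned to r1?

5/14

Row minima are -18 and -3, so Row's maximin is -3; column maxima are 17 and 18, so Column's minimax is 17. These differ, so the equilibrium is in mixed strategies.
Let Row play r1 with probability p. Column is indifferent when −18p + 17(1−p) = 18p − 3(1−p), giving p = 5/14.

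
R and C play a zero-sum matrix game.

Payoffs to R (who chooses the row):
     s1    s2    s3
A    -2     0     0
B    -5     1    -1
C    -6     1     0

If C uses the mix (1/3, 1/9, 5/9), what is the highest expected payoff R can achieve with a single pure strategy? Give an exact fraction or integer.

-2/3

A: (-2)·(1/3) + (0)·(1/9) + (0)·(5/9) = -2/3.
B: (-5)·(1/3) + (1)·(1/9) + (-1)·(5/9) = -19/9.
C: (-6)·(1/3) + (1)·(1/9) + (0)·(5/9) = -17/9.
The best pure response is A with expected payoff -2/3.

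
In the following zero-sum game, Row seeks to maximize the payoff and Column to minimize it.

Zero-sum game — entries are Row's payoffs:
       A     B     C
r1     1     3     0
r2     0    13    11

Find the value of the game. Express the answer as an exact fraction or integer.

11/12

Column B is strictly dominated by C for Column (it gives Row more in every row).
The remaining 2×2 game on (r1, r2) × (A, C) has no saddle point. Let Row play r1 with probability p; indifference gives p = 11(1−p), so p = 11/12.
Similarly Column's optimal q on A is 11/12, and the value is 1·(11/12) + (0)·(1/12) = 11/12.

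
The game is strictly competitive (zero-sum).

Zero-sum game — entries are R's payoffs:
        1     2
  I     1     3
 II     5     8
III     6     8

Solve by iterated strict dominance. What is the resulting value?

Row I is strictly dominated by row II (5>1, 8>3); eliminate I.
Column 2 is strictly dominated by 1 for C (5<8, 6<8); eliminate 2.
Row II is strictly dominated by row III (6>5); eliminate II.
Only (III, 1) remains, with payoff 6.

6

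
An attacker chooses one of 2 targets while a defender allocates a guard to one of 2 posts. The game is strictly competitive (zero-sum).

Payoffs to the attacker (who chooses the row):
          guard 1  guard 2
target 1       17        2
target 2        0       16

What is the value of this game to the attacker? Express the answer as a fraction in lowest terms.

272/31

Row minima are 2 and 0, so the attacker's maximin is 2; column maxima are 17 and 16, so the defender's minimax is 16. These differ, so the equilibrium is in mixed strategies.
Let the attacker play target 1 with probability p. The defender is indifferent when 17p = 2p + 16(1−p), giving p = 16/31.
Let the defender play guard 1 with probability q. The attacker is indifferent when 17q + 2(1−q) = 16(1−q), giving q = 14/31.
The value is 17·(14/31) + (2)·(17/31) = 272/31.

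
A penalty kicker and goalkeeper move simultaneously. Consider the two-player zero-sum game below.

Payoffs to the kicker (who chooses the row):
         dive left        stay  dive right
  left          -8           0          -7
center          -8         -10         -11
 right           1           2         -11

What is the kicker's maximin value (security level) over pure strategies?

The worst-case payoff for each row is left: -8, center: -11, right: -11.
The best of these is -8.

-8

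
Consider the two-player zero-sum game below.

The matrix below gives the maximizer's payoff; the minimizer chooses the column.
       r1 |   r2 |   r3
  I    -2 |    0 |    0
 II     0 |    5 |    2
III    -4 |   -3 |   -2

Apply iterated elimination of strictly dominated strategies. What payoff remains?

Column r3 is strictly dominated by r1 for the minimizer (-2<0, 0<2, -4<-2); eliminate r3.
Column r2 is strictly dominated by r1 for the minimizer (-2<0, 0<5, -4<-3); eliminate r2.
Row I is strictly dominated by row II (0>-2); eliminate I.
Row III is strictly dominated by row II (0>-4); eliminate III.
Only (II, r1) remains, with payoff 0.

0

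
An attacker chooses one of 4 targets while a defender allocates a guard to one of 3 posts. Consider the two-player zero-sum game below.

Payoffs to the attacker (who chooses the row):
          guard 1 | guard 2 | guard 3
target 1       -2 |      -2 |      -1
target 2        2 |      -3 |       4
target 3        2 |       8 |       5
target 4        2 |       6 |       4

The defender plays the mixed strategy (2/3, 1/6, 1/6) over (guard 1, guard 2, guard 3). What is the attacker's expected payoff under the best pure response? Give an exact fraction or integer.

target 1: (-2)·(2/3) + (-2)·(1/6) + (-1)·(1/6) = -11/6.
target 2: (2)·(2/3) + (-3)·(1/6) + (4)·(1/6) = 3/2.
target 3: (2)·(2/3) + (8)·(1/6) + (5)·(1/6) = 7/2.
target 4: (2)·(2/3) + (6)·(1/6) + (4)·(1/6) = 3.
The best pure response is target 3 with expected payoff 7/2.

7/2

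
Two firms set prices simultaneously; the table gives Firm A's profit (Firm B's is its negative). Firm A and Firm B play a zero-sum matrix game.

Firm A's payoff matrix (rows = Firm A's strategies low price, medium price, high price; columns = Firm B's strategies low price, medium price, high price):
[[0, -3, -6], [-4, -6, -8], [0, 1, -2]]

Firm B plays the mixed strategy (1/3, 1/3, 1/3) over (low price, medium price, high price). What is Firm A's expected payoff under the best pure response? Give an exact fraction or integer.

low price: (0)·(1/3) + (-3)·(1/3) + (-6)·(1/3) = -3.
medium price: (-4)·(1/3) + (-6)·(1/3) + (-8)·(1/3) = -6.
high price: (0)·(1/3) + (1)·(1/3) + (-2)·(1/3) = -1/3.
The best pure response is high price with expected payoff -1/3.

-1/3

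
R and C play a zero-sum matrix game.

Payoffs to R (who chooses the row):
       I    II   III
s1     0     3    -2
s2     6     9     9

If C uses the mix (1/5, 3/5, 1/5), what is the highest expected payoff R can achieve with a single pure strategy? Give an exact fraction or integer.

s1: (0)·(1/5) + (3)·(3/5) + (-2)·(1/5) = 7/5.
s2: (6)·(1/5) + (9)·(3/5) + (9)·(1/5) = 42/5.
The best pure response is s2 with expected payoff 42/5.

42/5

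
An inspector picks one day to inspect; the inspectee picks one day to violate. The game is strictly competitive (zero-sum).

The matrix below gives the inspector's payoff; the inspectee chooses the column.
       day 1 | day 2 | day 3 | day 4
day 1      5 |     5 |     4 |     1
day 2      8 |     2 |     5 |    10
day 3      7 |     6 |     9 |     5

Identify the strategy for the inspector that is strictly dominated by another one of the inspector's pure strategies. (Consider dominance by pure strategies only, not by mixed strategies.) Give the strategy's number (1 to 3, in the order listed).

Compare day 1 with day 3: 7 > 5, 6 > 5, 9 > 4, 5 > 1.
So day 3 strictly dominates day 1 for the inspector; day 1 is strictly dominated.

1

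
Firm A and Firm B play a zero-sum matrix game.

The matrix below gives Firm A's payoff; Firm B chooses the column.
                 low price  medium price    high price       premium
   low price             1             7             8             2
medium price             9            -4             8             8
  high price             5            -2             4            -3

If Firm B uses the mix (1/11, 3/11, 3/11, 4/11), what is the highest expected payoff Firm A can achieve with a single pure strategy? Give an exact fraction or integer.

54/11

low price: (1)·(1/11) + (7)·(3/11) + (8)·(3/11) + (2)·(4/11) = 54/11.
medium price: (9)·(1/11) + (-4)·(3/11) + (8)·(3/11) + (8)·(4/11) = 53/11.
high price: (5)·(1/11) + (-2)·(3/11) + (4)·(3/11) + (-3)·(4/11) = -1/11.
The best pure response is low price with expected payoff 54/11.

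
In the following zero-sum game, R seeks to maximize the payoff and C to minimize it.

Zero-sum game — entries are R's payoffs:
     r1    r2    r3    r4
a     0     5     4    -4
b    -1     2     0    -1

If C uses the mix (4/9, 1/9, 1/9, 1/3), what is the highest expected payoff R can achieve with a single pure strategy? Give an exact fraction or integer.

-1/3

a: (0)·(4/9) + (5)·(1/9) + (4)·(1/9) + (-4)·(1/3) = -1/3.
b: (-1)·(4/9) + (2)·(1/9) + (0)·(1/9) + (-1)·(1/3) = -5/9.
The best pure response is a with expected payoff -1/3.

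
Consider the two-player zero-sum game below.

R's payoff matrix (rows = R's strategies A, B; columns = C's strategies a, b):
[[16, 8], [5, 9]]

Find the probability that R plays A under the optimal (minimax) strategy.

Row minima are 8 and 5, so R's maximin is 8; column maxima are 16 and 9, so C's minimax is 9. These differ, so the equilibrium is in mixed strategies.
Let R play A with probability p. C is indifferent when 16p + 5(1−p) = 8p + 9(1−p), giving p = 1/3.

1/3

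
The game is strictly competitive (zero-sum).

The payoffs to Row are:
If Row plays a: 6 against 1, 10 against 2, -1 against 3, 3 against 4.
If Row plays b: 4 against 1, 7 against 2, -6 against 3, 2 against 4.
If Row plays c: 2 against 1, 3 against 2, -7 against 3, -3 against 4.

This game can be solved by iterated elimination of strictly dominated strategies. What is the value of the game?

-1

Row c is strictly dominated by row a (6>2, 10>3, -1>-7, 3>-3); eliminate c.
Column 1 is strictly dominated by 3 for Column (-1<6, -6<4); eliminate 1.
Column 2 is strictly dominated by 3 for Column (-1<10, -6<7); eliminate 2.
Row b is strictly dominated by row a (-1>-6, 3>2); eliminate b.
Column 4 is strictly dominated by 3 for Column (-1<3); eliminate 4.
Only (a, 3) remains, with payoff -1.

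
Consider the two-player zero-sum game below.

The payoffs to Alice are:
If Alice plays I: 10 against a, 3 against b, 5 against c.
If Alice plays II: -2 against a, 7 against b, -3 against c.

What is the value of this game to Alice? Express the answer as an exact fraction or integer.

11/3

Column a is strictly dominated by c for Bob (it gives Alice more in every row).
The remaining 2×2 game on (I, II) × (b, c) has no saddle point. Let Alice play I with probability p; indifference gives 3p + 7(1−p) = 5p − 3(1−p), so p = 5/6.
Similarly Bob's optimal q on b is 2/3, and the value is 3·(2/3) + (5)·(1/3) = 11/3.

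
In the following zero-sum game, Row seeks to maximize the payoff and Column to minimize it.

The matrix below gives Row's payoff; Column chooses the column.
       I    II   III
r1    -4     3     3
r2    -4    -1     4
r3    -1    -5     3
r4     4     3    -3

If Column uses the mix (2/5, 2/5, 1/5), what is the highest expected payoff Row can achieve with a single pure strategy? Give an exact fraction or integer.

11/5

r1: (-4)·(2/5) + (3)·(2/5) + (3)·(1/5) = 1/5.
r2: (-4)·(2/5) + (-1)·(2/5) + (4)·(1/5) = -6/5.
r3: (-1)·(2/5) + (-5)·(2/5) + (3)·(1/5) = -9/5.
r4: (4)·(2/5) + (3)·(2/5) + (-3)·(1/5) = 11/5.
The best pure response is r4 with expected payoff 11/5.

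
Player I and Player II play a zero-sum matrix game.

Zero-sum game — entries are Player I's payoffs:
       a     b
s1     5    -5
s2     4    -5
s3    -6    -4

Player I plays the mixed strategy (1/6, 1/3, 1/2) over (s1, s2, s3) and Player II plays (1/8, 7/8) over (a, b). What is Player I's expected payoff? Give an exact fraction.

Against (1/8, 7/8), each row's expected payoff is s1: -15/4; s2: -31/8; s3: -17/4.
Taking the (1/6, 1/3, 1/2)-weighted average: (1/6)·(-15/4) + (1/3)·(-31/8) + (1/2)·(-17/4) = -97/24.

-97/24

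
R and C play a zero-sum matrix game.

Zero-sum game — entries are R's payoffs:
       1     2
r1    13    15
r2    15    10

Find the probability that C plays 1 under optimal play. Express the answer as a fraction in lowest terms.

Row minima are 13 and 10, so R's maximin is 13; column maxima are 15 and 15, so C's minimax is 15. These differ, so the equilibrium is in mixed strategies.
Let C play 1 with probability q. R is indifferent when 13q + 15(1−q) = 15q + 10(1−q), giving q = 5/7.

5/7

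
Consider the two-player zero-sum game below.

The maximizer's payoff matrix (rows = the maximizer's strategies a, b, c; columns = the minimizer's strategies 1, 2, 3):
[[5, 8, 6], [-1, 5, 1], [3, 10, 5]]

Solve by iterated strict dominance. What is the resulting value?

5

Column 2 is strictly dominated by 1 for the minimizer (5<8, -1<5, 3<10); eliminate 2.
Column 3 is strictly dominated by 1 for the minimizer (5<6, -1<1, 3<5); eliminate 3.
Row b is strictly dominated by row a (5>-1); eliminate b.
Row c is strictly dominated by row a (5>3); eliminate c.
Only (a, 1) remains, with payoff 5.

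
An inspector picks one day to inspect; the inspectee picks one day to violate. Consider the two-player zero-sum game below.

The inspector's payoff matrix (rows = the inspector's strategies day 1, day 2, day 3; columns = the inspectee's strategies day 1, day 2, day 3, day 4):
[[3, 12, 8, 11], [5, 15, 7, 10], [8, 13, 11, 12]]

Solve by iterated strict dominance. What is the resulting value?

8

Column day 2 is strictly dominated by day 1 for the inspectee (3<12, 5<15, 8<13); eliminate day 2.
Row day 1 is strictly dominated by row day 3 (8>3, 11>8, 12>11); eliminate day 1.
Row day 2 is strictly dominated by row day 3 (8>5, 11>7, 12>10); eliminate day 2.
Column day 3 is strictly dominated by day 1 for the inspectee (8<11); eliminate day 3.
Column day 4 is strictly dominated by day 1 for the inspectee (8<12); eliminate day 4.
Only (day 3, day 1) remains, with payoff 8.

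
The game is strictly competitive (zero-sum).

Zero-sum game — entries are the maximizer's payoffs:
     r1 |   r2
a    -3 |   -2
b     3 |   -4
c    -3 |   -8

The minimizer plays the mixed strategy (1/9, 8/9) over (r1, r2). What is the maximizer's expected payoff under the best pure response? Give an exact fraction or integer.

-19/9

a: (-3)·(1/9) + (-2)·(8/9) = -19/9.
b: (3)·(1/9) + (-4)·(8/9) = -29/9.
c: (-3)·(1/9) + (-8)·(8/9) = -67/9.
The best pure response is a with expected payoff -19/9.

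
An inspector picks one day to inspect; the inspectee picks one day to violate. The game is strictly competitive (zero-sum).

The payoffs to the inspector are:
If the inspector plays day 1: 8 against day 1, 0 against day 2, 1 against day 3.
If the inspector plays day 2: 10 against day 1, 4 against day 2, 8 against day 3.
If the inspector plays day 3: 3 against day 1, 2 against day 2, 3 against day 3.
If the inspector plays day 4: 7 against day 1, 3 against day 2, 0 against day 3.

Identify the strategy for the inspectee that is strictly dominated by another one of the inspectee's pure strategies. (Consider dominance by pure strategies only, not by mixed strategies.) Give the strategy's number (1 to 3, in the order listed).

The inspectee prefers columns that give the inspector less. Compare day 1 with day 2: 0 < 8, 4 < 10, 2 < 3, 3 < 7.
So day 2 strictly dominates day 1 for the inspectee; day 1 is strictly dominated.

1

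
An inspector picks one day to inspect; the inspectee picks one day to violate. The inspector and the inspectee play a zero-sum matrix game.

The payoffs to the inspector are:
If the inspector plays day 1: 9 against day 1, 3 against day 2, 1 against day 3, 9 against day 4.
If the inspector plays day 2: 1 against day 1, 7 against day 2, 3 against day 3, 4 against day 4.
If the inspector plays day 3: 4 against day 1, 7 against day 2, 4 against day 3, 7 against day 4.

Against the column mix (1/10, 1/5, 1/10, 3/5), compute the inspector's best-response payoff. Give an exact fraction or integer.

7

day 1: (9)·(1/10) + (3)·(1/5) + (1)·(1/10) + (9)·(3/5) = 7.
day 2: (1)·(1/10) + (7)·(1/5) + (3)·(1/10) + (4)·(3/5) = 21/5.
day 3: (4)·(1/10) + (7)·(1/5) + (4)·(1/10) + (7)·(3/5) = 32/5.
The best pure response is day 1 with expected payoff 7.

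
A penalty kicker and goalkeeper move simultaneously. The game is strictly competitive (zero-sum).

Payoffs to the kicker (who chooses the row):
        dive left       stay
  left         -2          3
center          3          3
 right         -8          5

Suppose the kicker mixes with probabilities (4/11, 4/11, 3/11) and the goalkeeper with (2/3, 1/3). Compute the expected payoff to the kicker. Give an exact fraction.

Against (2/3, 1/3), each row's expected payoff is left: -1/3; center: 3; right: -11/3.
Taking the (4/11, 4/11, 3/11)-weighted average: (4/11)·(-1/3) + (4/11)·(3) + (3/11)·(-11/3) = -1/33.

-1/33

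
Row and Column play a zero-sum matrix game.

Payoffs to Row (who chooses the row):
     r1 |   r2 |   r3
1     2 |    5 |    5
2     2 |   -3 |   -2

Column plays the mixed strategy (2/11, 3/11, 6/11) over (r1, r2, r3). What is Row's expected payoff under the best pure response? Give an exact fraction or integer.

1: (2)·(2/11) + (5)·(3/11) + (5)·(6/11) = 49/11.
2: (2)·(2/11) + (-3)·(3/11) + (-2)·(6/11) = -17/11.
The best pure response is 1 with expected payoff 49/11.

49/11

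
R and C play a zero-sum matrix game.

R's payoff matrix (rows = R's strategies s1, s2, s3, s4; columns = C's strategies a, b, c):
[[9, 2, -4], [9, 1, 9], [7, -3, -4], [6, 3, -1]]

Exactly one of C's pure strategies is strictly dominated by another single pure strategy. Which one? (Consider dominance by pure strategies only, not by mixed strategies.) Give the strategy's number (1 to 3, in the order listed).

C prefers columns that give R less. Compare a with b: 2 < 9, 1 < 9, -3 < 7, 3 < 6.
So b strictly dominates a for C; a is strictly dominated.

1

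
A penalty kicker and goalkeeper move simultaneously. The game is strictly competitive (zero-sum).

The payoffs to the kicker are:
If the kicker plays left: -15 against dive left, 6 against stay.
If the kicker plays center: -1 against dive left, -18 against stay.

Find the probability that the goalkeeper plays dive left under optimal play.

12/19

Row minima are -15 and -18, so the kicker's maximin is -15; column maxima are -1 and 6, so the goalkeeper's minimax is -1. These differ, so the equilibrium is in mixed strategies.
Let the goalkeeper play dive left with probability q. The kicker is indifferent when −15q + 6(1−q) = −q − 18(1−q), giving q = 12/19.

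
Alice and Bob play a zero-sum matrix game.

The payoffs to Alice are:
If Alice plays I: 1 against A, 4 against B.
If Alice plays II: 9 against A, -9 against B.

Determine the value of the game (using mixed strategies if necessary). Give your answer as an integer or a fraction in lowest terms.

Row minima are 1 and -9, so Alice's maximin is 1; column maxima are 9 and 4, so Bob's minimax is 4. These differ, so the equilibrium is in mixed strategies.
Let Alice play I with probability p. Bob is indifferent when p + 9(1−p) = 4p − 9(1−p), giving p = 6/7.
Let Bob play A with probability q. Alice is indifferent when q + 4(1−q) = 9q − 9(1−q), giving q = 13/21.
The value is 1·(13/21) + (4)·(8/21) = 15/7.

15/7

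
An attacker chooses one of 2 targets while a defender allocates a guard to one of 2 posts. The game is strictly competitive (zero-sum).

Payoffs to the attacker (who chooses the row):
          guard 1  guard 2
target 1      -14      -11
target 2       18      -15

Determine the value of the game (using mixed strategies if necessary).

Row minima are -14 and -15, so the attacker's maximin is -14; column maxima are 18 and -11, so the defender's minimax is -11. These differ, so the equilibrium is in mixed strategies.
Let the attacker play target 1 with probability p. The defender is indifferent when −14p + 18(1−p) = −11p − 15(1−p), giving p = 11/12.
Let the defender play guard 1 with probability q. The attacker is indifferent when −14q − 11(1−q) = 18q − 15(1−q), giving q = 1/9.
The value is -14·(1/9) + (-11)·(8/9) = -34/3.

-34/3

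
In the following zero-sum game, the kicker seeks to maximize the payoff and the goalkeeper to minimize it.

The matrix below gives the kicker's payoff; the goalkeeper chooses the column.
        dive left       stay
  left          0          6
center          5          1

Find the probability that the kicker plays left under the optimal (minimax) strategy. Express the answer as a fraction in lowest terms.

Row minima are 0 and 1, so the kicker's maximin is 1; column maxima are 5 and 6, so the goalkeeper's minimax is 5. These differ, so the equilibrium is in mixed strategies.
Let the kicker play left with probability p. The goalkeeper is indifferent when 5(1−p) = 6p + (1−p), giving p = 2/5.

2/5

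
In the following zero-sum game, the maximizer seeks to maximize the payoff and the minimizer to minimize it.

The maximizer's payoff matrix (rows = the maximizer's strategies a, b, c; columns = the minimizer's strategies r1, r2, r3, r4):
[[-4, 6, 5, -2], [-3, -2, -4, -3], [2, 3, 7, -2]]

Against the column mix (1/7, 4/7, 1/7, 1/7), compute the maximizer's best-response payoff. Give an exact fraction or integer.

23/7

a: (-4)·(1/7) + (6)·(4/7) + (5)·(1/7) + (-2)·(1/7) = 23/7.
b: (-3)·(1/7) + (-2)·(4/7) + (-4)·(1/7) + (-3)·(1/7) = -18/7.
c: (2)·(1/7) + (3)·(4/7) + (7)·(1/7) + (-2)·(1/7) = 19/7.
The best pure response is a with expected payoff 23/7.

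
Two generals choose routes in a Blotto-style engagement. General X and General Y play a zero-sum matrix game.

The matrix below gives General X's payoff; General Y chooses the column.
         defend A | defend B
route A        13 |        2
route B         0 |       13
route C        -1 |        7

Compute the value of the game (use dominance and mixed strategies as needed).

Row route C is strictly dominated by row route B, so General X never plays it.
The remaining 2×2 game on (route A, route B) × (defend A, defend B) has no saddle point. Let General X play route A with probability p; indifference gives 13p = 2p + 13(1−p), so p = 13/24.
Similarly General Y's optimal q on defend A is 11/24, and the value is 13·(11/24) + (2)·(13/24) = 169/24.

169/24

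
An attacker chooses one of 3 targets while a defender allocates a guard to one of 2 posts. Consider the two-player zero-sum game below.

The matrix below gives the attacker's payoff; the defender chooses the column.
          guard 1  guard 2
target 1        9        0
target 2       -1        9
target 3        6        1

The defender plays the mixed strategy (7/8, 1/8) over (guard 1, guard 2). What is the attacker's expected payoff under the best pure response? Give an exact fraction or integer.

63/8

target 1: (9)·(7/8) + (0)·(1/8) = 63/8.
target 2: (-1)·(7/8) + (9)·(1/8) = 1/4.
target 3: (6)·(7/8) + (1)·(1/8) = 43/8.
The best pure response is target 1 with expected payoff 63/8.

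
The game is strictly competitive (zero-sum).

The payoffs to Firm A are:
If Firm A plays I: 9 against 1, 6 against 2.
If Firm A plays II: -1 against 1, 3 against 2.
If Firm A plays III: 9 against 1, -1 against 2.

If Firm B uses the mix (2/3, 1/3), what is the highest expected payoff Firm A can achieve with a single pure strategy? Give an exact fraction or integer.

8

I: (9)·(2/3) + (6)·(1/3) = 8.
II: (-1)·(2/3) + (3)·(1/3) = 1/3.
III: (9)·(2/3) + (-1)·(1/3) = 17/3.
The best pure response is I with expected payoff 8.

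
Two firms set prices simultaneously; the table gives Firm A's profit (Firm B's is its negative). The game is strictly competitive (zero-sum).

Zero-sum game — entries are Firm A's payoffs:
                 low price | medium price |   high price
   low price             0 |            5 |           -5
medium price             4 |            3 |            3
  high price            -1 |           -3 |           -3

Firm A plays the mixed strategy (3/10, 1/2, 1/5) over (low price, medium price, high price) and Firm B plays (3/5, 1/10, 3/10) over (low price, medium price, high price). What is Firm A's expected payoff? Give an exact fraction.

57/50

Against (3/5, 1/10, 3/10), each row's expected payoff is low price: -1; medium price: 18/5; high price: -9/5.
Taking the (3/10, 1/2, 1/5)-weighted average: (3/10)·(-1) + (1/2)·(18/5) + (1/5)·(-9/5) = 57/50.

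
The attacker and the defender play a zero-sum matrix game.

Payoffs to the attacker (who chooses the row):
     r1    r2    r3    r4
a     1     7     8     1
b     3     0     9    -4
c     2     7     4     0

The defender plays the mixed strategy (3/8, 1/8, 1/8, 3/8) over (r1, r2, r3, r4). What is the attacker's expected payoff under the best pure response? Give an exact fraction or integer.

21/8

a: (1)·(3/8) + (7)·(1/8) + (8)·(1/8) + (1)·(3/8) = 21/8.
b: (3)·(3/8) + (0)·(1/8) + (9)·(1/8) + (-4)·(3/8) = 3/4.
c: (2)·(3/8) + (7)·(1/8) + (4)·(1/8) + (0)·(3/8) = 17/8.
The best pure response is a with expected payoff 21/8.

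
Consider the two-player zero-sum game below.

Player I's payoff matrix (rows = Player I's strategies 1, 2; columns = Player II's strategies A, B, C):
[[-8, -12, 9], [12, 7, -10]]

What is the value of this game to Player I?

Column A is strictly dominated by B for Player II (it gives Player I more in every row).
The remaining 2×2 game on (1, 2) × (B, C) has no saddle point. Let Player I play 1 with probability p; indifference gives −12p + 7(1−p) = 9p − 10(1−p), so p = 17/38.
Similarly Player II's optimal q on B is 1/2, and the value is -12·(1/2) + (9)·(1/2) = -3/2.

-3/2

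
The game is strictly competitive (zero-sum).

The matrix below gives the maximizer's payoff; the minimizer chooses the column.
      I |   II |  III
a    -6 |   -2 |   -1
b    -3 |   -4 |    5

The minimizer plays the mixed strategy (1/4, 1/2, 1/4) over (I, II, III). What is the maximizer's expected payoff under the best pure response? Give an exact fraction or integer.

a: (-6)·(1/4) + (-2)·(1/2) + (-1)·(1/4) = -11/4.
b: (-3)·(1/4) + (-4)·(1/2) + (5)·(1/4) = -3/2.
The best pure response is b with expected payoff -3/2.

-3/2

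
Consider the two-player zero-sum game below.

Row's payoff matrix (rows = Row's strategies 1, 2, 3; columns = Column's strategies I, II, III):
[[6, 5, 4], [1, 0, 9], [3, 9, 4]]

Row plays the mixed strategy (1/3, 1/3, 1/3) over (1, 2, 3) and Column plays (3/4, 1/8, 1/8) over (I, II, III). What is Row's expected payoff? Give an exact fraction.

Against (3/4, 1/8, 1/8), each row's expected payoff is 1: 45/8; 2: 15/8; 3: 31/8.
Taking the (1/3, 1/3, 1/3)-weighted average: (1/3)·(45/8) + (1/3)·(15/8) + (1/3)·(31/8) = 91/24.

91/24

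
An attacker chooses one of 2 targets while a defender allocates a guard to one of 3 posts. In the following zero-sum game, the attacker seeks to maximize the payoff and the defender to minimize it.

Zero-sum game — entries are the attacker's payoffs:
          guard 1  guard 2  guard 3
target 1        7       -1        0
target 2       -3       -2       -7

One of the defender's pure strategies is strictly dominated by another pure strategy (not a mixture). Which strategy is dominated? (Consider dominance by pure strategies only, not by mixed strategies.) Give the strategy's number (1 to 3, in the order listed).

1

The defender prefers columns that give the attacker less. Compare guard 1 with guard 3: 0 < 7, -7 < -3.
So guard 3 strictly dominates guard 1 for the defender; guard 1 is strictly dominated.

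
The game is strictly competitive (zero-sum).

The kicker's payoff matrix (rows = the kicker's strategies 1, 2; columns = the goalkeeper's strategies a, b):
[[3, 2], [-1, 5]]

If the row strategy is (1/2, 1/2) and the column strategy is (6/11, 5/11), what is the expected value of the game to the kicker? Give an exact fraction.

47/22

Against (6/11, 5/11), each row's expected payoff is 1: 28/11; 2: 19/11.
Taking the (1/2, 1/2)-weighted average: (1/2)·(28/11) + (1/2)·(19/11) = 47/22.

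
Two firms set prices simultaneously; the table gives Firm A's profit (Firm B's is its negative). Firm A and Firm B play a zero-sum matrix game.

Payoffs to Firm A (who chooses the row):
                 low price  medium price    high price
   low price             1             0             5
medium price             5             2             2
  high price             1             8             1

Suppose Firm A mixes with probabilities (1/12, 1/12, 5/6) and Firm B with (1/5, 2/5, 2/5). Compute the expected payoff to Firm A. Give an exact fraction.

107/30

Against (1/5, 2/5, 2/5), each row's expected payoff is low price: 11/5; medium price: 13/5; high price: 19/5.
Taking the (1/12, 1/12, 5/6)-weighted average: (1/12)·(11/5) + (1/12)·(13/5) + (5/6)·(19/5) = 107/30.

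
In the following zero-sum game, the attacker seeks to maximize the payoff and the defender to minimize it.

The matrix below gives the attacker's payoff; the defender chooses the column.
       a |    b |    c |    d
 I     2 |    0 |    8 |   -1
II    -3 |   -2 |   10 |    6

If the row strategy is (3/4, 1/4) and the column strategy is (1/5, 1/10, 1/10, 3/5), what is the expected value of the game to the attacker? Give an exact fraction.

Against (1/5, 1/10, 1/10, 3/5), each row's expected payoff is I: 3/5; II: 19/5.
Taking the (3/4, 1/4)-weighted average: (3/4)·(3/5) + (1/4)·(19/5) = 7/5.

7/5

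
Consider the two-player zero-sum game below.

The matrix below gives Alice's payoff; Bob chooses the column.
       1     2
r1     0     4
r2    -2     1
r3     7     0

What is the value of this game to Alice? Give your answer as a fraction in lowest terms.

28/11

Row r2 is strictly dominated by row r1, so Alice never plays it.
The remaining 2×2 game on (r1, r3) × (1, 2) has no saddle point. Let Alice play r1 with probability p; indifference gives 7(1−p) = 4p, so p = 7/11.
Similarly Bob's optimal q on 1 is 4/11, and the value is 0·(4/11) + (4)·(7/11) = 28/11.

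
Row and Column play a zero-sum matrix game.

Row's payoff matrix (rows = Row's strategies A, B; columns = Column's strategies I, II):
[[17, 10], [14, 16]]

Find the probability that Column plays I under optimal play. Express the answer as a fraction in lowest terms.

2/3

Row minima are 10 and 14, so Row's maximin is 14; column maxima are 17 and 16, so Column's minimax is 16. These differ, so the equilibrium is in mixed strategies.
Let Column play I with probability q. Row is indifferent when 17q + 10(1−q) = 14q + 16(1−q), giving q = 2/3.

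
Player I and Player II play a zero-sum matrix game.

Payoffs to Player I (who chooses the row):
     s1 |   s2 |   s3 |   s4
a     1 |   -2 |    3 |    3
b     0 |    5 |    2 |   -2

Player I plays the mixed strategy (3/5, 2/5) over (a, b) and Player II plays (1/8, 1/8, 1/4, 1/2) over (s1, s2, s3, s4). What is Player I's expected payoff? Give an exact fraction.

53/40

Against (1/8, 1/8, 1/4, 1/2), each row's expected payoff is a: 17/8; b: 1/8.
Taking the (3/5, 2/5)-weighted average: (3/5)·(17/8) + (2/5)·(1/8) = 53/40.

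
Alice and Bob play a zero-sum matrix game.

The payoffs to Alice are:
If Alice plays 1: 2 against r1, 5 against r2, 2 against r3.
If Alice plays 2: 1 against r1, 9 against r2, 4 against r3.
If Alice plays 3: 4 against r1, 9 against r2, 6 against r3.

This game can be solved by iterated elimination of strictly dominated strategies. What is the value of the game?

4

Column r2 is strictly dominated by r1 for Bob (2<5, 1<9, 4<9); eliminate r2.
Row 2 is strictly dominated by row 3 (4>1, 6>4); eliminate 2.
Row 1 is strictly dominated by row 3 (4>2, 6>2); eliminate 1.
Column r3 is strictly dominated by r1 for Bob (4<6); eliminate r3.
Only (3, r1) remains, with payoff 4.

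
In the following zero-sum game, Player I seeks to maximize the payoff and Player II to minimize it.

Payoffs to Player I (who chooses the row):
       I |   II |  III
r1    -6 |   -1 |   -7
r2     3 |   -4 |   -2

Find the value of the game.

-13/4

Column I is strictly dominated by III for Player II (it gives Player I more in every row).
The remaining 2×2 game on (r1, r2) × (II, III) has no saddle point. Let Player I play r1 with probability p; indifference gives −p − 4(1−p) = −7p − 2(1−p), so p = 1/4.
Similarly Player II's optimal q on II is 5/8, and the value is -1·(5/8) + (-7)·(3/8) = -13/4.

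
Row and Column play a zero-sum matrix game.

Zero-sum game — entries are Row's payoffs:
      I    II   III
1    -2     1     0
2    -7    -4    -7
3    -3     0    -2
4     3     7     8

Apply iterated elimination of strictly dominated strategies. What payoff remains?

3

Row 1 is strictly dominated by row 4 (3>-2, 7>1, 8>0); eliminate 1.
Column II is strictly dominated by I for Column (-7<-4, -3<0, 3<7); eliminate II.
Row 3 is strictly dominated by row 4 (3>-3, 8>-2); eliminate 3.
Row 2 is strictly dominated by row 4 (3>-7, 8>-7); eliminate 2.
Column III is strictly dominated by I for Column (3<8); eliminate III.
Only (4, I) remains, with payoff 3.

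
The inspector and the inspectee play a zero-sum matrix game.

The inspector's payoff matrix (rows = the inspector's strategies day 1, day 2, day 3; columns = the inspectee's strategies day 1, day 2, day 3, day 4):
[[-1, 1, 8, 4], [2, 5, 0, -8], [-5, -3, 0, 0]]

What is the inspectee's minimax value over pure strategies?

The worst case (largest entry) in each column is day 1: 2, day 2: 5, day 3: 8, day 4: 4.
The best (smallest) of these is 2.

2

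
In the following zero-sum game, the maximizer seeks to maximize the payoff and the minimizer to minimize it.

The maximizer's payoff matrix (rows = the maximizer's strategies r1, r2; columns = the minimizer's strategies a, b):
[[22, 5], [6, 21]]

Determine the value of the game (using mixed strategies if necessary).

Row minima are 5 and 6, so the maximizer's maximin is 6; column maxima are 22 and 21, so the minimizer's minimax is 21. These differ, so the equilibrium is in mixed strategies.
Let the maximizer play r1 with probability p. The minimizer is indifferent when 22p + 6(1−p) = 5p + 21(1−p), giving p = 15/32.
Let the minimizer play a with probability q. The maximizer is indifferent when 22q + 5(1−q) = 6q + 21(1−q), giving q = 1/2.
The value is 22·(1/2) + (5)·(1/2) = 27/2.

27/2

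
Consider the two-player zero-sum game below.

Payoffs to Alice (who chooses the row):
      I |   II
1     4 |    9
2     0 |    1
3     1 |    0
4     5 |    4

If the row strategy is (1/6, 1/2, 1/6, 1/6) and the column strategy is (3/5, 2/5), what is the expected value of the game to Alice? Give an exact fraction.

31/15

Against (3/5, 2/5), each row's expected payoff is 1: 6; 2: 2/5; 3: 3/5; 4: 23/5.
Taking the (1/6, 1/2, 1/6, 1/6)-weighted average: (1/6)·(6) + (1/2)·(2/5) + (1/6)·(3/5) + (1/6)·(23/5) = 31/15.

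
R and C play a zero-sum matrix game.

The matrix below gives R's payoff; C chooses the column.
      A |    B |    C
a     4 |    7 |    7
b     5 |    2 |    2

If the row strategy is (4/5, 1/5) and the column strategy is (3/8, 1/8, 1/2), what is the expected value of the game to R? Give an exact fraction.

Against (3/8, 1/8, 1/2), each row's expected payoff is a: 47/8; b: 25/8.
Taking the (4/5, 1/5)-weighted average: (4/5)·(47/8) + (1/5)·(25/8) = 213/40.

213/40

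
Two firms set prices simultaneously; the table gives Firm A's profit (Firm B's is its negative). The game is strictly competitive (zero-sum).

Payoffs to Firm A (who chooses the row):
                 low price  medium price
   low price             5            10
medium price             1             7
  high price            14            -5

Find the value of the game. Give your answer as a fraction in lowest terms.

55/8

Row medium price is strictly dominated by row low price, so Firm A never plays it.
The remaining 2×2 game on (low price, high price) × (low price, medium price) has no saddle point. Let Firm A play low price with probability p; indifference gives 5p + 14(1−p) = 10p − 5(1−p), so p = 19/24.
Similarly Firm B's optimal q on low price is 5/8, and the value is 5·(5/8) + (10)·(3/8) = 55/8.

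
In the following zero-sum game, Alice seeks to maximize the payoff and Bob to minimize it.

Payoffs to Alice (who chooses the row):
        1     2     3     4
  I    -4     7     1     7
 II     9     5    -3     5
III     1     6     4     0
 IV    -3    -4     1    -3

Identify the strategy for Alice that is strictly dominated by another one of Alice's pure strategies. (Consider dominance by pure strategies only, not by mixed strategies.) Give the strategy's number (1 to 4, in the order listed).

Compare IV with III: 1 > -3, 6 > -4, 4 > 1, 0 > -3.
So III strictly dominates IV for Alice; IV is strictly dominated.

4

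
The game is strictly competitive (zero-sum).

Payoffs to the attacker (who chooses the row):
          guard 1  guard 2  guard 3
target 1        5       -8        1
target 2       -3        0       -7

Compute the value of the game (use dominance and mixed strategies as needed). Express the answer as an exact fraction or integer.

Column guard 1 is strictly dominated by guard 3 for the defender (it gives the attacker more in every row).
The remaining 2×2 game on (target 1, target 2) × (guard 2, guard 3) has no saddle point. Let the attacker play target 1 with probability p; indifference gives −8p = p − 7(1−p), so p = 7/16.
Similarly the defender's optimal q on guard 2 is 1/2, and the value is -8·(1/2) + (1)·(1/2) = -7/2.

-7/2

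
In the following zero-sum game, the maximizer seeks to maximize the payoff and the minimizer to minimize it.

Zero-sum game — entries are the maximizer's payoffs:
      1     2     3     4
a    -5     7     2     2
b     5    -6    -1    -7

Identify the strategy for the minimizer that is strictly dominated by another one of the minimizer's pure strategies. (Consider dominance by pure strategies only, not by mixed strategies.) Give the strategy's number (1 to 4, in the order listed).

2

The minimizer prefers columns that give the maximizer less. Compare 2 with 4: 2 < 7, -7 < -6.
So 4 strictly dominates 2 for the minimizer; 2 is strictly dominated.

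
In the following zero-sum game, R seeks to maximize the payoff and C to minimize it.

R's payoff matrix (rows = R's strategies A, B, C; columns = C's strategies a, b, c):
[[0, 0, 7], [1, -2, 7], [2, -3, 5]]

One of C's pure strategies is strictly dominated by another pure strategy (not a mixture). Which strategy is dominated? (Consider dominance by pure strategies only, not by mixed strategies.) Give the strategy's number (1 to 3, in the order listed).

3

C prefers columns that give R less. Compare c with a: 0 < 7, 1 < 7, 2 < 5.
So a strictly dominates c for C; c is strictly dominated.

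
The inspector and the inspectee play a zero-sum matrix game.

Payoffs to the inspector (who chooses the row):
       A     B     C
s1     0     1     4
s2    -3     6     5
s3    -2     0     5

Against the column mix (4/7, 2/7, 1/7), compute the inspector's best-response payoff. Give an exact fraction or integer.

6/7

s1: (0)·(4/7) + (1)·(2/7) + (4)·(1/7) = 6/7.
s2: (-3)·(4/7) + (6)·(2/7) + (5)·(1/7) = 5/7.
s3: (-2)·(4/7) + (0)·(2/7) + (5)·(1/7) = -3/7.
The best pure response is s1 with expected payoff 6/7.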